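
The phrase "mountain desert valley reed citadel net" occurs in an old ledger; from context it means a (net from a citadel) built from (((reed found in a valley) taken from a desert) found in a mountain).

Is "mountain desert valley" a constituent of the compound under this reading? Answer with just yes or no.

no

The top-level split is [mountain desert valley reed] [citadel net]; the full structure is [[mountain [desert [valley reed]]] [citadel net]].
"mountain desert valley" straddles a constituent boundary, so it is not a single unit.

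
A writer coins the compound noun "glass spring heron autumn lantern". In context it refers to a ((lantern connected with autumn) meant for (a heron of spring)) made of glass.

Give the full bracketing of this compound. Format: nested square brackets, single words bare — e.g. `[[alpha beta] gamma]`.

[glass [[spring heron] [autumn lantern]]]

Overall it is a kind of lantern (specifically "spring heron autumn lantern"); the modifier is "glass".
Within "spring heron autumn lantern", the head is "lantern" (specifically "autumn lantern") and the modifier is "spring heron".
Within "spring heron", the head is "heron" and the modifier is "spring".
Within "autumn lantern", the head is "lantern" and the modifier is "autumn".
Assembled: [glass [[spring heron] [autumn lantern]]].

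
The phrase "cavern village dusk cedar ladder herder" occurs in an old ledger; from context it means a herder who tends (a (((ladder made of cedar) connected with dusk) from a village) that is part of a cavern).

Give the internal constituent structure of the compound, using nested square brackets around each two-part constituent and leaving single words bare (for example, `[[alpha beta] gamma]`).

[[cavern [village [dusk [cedar ladder]]]] herder]

The outermost head in the paraphrase is "herder", modified by "cavern village dusk cedar ladder".
Within "cavern village dusk cedar ladder", the head is "ladder" (specifically "village dusk cedar ladder") and the modifier is "cavern".
Within "village dusk cedar ladder", the head is "ladder" (specifically "dusk cedar ladder") and the modifier is "village".
Within "dusk cedar ladder", the head is "ladder" (specifically "cedar ladder") and the modifier is "dusk".
Within "cedar ladder", the head is "ladder" and the modifier is "cedar".
Assembled: [[cavern [village [dusk [cedar ladder]]]] herder].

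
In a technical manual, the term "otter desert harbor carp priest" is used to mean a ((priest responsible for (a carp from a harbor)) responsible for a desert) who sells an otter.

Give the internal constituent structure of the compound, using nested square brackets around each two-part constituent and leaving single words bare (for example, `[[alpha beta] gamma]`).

At the top level: head "priest" (specifically "desert harbor carp priest"); modifier "otter".
Inside "desert harbor carp priest": head "priest" (specifically "harbor carp priest"), modifier "desert".
Inside "harbor carp priest": head "priest", modifier "harbor carp".
Inside "harbor carp": head "carp", modifier "harbor".
Putting it together: [otter [desert [[harbor carp] priest]]].

[otter [desert [[harbor carp] priest]]]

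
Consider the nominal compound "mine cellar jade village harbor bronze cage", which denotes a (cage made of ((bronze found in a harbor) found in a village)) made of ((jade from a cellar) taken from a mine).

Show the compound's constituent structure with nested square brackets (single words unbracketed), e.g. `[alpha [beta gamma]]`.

[[mine [cellar jade]] [[village [harbor bronze]] cage]]

Whole compound: head "cage" (specifically "village harbor bronze cage"), modifier "mine cellar jade".
"mine cellar jade" → head "jade" (specifically "cellar jade"), modifier "mine".
"cellar jade" → head "jade", modifier "cellar".
"village harbor bronze cage" → head "cage", modifier "village harbor bronze".
"village harbor bronze" → head "bronze" (specifically "harbor bronze"), modifier "village".
"harbor bronze" → head "bronze", modifier "harbor".
So the structure is [[mine [cellar jade]] [[village [harbor bronze]] cage]].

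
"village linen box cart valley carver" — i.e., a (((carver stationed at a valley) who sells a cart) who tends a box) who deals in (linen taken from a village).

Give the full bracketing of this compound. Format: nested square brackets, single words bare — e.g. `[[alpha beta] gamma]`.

At the top level: head "carver" (specifically "box cart valley carver"); modifier "village linen".
"village linen" → head "linen", modifier "village".
"box cart valley carver" → head "carver" (specifically "cart valley carver"), modifier "box".
"cart valley carver" → head "carver" (specifically "valley carver"), modifier "cart".
"valley carver" → head "carver", modifier "valley".
Putting it together: [[village linen] [box [cart [valley carver]]]].

[[village linen] [box [cart [valley carver]]]]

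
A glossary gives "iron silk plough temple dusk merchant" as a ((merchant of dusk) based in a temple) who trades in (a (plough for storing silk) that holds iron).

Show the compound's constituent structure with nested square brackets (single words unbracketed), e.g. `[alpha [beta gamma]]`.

Whole compound: head "merchant" (specifically "temple dusk merchant"), modifier "iron silk plough".
Within "iron silk plough", the head is "plough" (specifically "silk plough") and the modifier is "iron".
Within "silk plough", the head is "plough" and the modifier is "silk".
Within "temple dusk merchant", the head is "merchant" (specifically "dusk merchant") and the modifier is "temple".
Within "dusk merchant", the head is "merchant" and the modifier is "dusk".
Putting it together: [[iron [silk plough]] [temple [dusk merchant]]].

[[iron [silk plough]] [temple [dusk merchant]]]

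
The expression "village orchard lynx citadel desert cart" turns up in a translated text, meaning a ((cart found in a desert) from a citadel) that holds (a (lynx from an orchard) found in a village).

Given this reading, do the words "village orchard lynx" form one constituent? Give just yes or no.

yes

The paraphrase groups the words so that "village orchard lynx" is one unit: it corresponds to a single parenthesized sub-phrase.
The full structure is [[village [orchard lynx]] [citadel [desert cart]]], in which [village orchard lynx] is a constituent.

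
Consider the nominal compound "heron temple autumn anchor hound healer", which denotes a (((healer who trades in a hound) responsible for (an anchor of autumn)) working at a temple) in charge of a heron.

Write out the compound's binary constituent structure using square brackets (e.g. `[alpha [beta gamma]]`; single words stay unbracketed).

[heron [temple [[autumn anchor] [hound healer]]]]

Overall it is a kind of healer (specifically "temple autumn anchor hound healer"); the modifier is "heron".
Within "temple autumn anchor hound healer", the head is "healer" (specifically "autumn anchor hound healer") and the modifier is "temple".
Within "autumn anchor hound healer", the head is "healer" (specifically "hound healer") and the modifier is "autumn anchor".
Within "autumn anchor", the head is "anchor" and the modifier is "autumn".
Within "hound healer", the head is "healer" and the modifier is "hound".
Putting it together: [heron [temple [[autumn anchor] [hound healer]]]].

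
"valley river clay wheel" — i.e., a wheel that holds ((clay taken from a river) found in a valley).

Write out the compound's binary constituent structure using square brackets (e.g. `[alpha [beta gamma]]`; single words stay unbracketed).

[[valley [river clay]] wheel]

At the top level: head "wheel"; modifier "valley river clay".
Inside "valley river clay": head "clay" (specifically "river clay"), modifier "valley".
Inside "river clay": head "clay", modifier "river".
So the structure is [[valley [river clay]] wheel].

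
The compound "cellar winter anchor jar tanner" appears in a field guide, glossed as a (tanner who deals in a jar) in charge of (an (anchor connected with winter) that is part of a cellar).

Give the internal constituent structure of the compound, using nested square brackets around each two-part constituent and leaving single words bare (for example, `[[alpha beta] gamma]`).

[[cellar [winter anchor]] [jar tanner]]

The outermost head in the paraphrase is "tanner" (specifically "jar tanner"), modified by "cellar winter anchor".
Within "cellar winter anchor", the head is "anchor" (specifically "winter anchor") and the modifier is "cellar".
Within "winter anchor", the head is "anchor" and the modifier is "winter".
Within "jar tanner", the head is "tanner" and the modifier is "jar".
Putting it together: [[cellar [winter anchor]] [jar tanner]].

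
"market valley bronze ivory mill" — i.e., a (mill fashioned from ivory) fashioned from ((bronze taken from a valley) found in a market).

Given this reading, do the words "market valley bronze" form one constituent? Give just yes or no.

The paraphrase groups the words so that "market valley bronze" is one unit: it corresponds to a single parenthesized sub-phrase.
The full structure is [[market [valley bronze]] [ivory mill]], in which [market valley bronze] is a constituent.

yes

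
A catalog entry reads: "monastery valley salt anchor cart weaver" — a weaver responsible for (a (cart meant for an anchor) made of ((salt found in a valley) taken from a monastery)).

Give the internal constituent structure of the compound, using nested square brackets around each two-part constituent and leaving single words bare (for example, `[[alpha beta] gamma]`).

[[[monastery [valley salt]] [anchor cart]] weaver]

Overall it is a kind of weaver; the modifier is "monastery valley salt anchor cart".
Within "monastery valley salt anchor cart", the head is "cart" (specifically "anchor cart") and the modifier is "monastery valley salt".
Within "monastery valley salt", the head is "salt" (specifically "valley salt") and the modifier is "monastery".
Within "valley salt", the head is "salt" and the modifier is "valley".
Within "anchor cart", the head is "cart" and the modifier is "anchor".
So the structure is [[[monastery [valley salt]] [anchor cart]] weaver].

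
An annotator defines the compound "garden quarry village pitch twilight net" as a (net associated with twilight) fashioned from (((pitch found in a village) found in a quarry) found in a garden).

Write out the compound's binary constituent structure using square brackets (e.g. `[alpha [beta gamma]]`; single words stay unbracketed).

Whole compound: head "net" (specifically "twilight net"), modifier "garden quarry village pitch".
"garden quarry village pitch" → head "pitch" (specifically "quarry village pitch"), modifier "garden".
"quarry village pitch" → head "pitch" (specifically "village pitch"), modifier "quarry".
"village pitch" → head "pitch", modifier "village".
"twilight net" → head "net", modifier "twilight".
So the structure is [[garden [quarry [village pitch]]] [twilight net]].

[[garden [quarry [village pitch]]] [twilight net]]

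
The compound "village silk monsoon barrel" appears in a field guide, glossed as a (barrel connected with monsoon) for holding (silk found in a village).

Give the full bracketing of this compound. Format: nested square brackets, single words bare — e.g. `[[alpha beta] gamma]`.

[[village silk] [monsoon barrel]]

Whole compound: head "barrel" (specifically "monsoon barrel"), modifier "village silk".
Inside "village silk": head "silk", modifier "village".
Inside "monsoon barrel": head "barrel", modifier "monsoon".
Assembled: [[village silk] [monsoon barrel]].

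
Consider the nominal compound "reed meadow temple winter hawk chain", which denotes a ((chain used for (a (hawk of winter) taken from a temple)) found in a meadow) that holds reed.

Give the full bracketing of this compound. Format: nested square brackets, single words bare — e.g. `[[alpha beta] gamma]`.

[reed [meadow [[temple [winter hawk]] chain]]]

Whole compound: head "chain" (specifically "meadow temple winter hawk chain"), modifier "reed".
Within "meadow temple winter hawk chain", the head is "chain" (specifically "temple winter hawk chain") and the modifier is "meadow".
Within "temple winter hawk chain", the head is "chain" and the modifier is "temple winter hawk".
Within "temple winter hawk", the head is "hawk" (specifically "winter hawk") and the modifier is "temple".
Within "winter hawk", the head is "hawk" and the modifier is "winter".
So the structure is [reed [meadow [[temple [winter hawk]] chain]]].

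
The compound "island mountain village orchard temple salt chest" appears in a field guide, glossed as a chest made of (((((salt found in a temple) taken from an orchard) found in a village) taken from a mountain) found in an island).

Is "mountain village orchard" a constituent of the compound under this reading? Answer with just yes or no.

The top-level split is [island mountain village orchard temple salt] [chest]; the full structure is [[island [mountain [village [orchard [temple salt]]]]] chest].
"mountain village orchard" straddles a constituent boundary, so it is not a single unit.

no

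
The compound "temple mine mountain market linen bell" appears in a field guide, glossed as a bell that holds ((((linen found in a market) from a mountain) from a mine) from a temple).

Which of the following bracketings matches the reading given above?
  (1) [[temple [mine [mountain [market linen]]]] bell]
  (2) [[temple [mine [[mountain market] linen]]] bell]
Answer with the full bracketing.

The paraphrase's head is the "bell" part ("bell"); its modifier is "temple mine mountain market linen".
That top-level split, carried through the inner groups, gives [[temple [mine [mountain [market linen]]]] bell].

[[temple [mine [mountain [market linen]]]] bell]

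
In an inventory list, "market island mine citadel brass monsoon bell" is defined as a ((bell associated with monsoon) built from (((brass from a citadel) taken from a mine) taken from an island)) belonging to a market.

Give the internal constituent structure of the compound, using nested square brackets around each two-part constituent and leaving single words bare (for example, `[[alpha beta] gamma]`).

[market [[island [mine [citadel brass]]] [monsoon bell]]]

At the top level: head "bell" (specifically "island mine citadel brass monsoon bell"); modifier "market".
Inside "island mine citadel brass monsoon bell": head "bell" (specifically "monsoon bell"), modifier "island mine citadel brass".
Inside "island mine citadel brass": head "brass" (specifically "mine citadel brass"), modifier "island".
Inside "mine citadel brass": head "brass" (specifically "citadel brass"), modifier "mine".
Inside "citadel brass": head "brass", modifier "citadel".
Inside "monsoon bell": head "bell", modifier "monsoon".
So the structure is [market [[island [mine [citadel brass]]] [monsoon bell]]].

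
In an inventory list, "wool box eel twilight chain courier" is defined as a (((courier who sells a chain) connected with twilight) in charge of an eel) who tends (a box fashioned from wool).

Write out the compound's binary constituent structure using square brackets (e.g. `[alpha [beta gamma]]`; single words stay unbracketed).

The outermost head in the paraphrase is "courier" (specifically "eel twilight chain courier"), modified by "wool box".
"wool box" → head "box", modifier "wool".
"eel twilight chain courier" → head "courier" (specifically "twilight chain courier"), modifier "eel".
"twilight chain courier" → head "courier" (specifically "chain courier"), modifier "twilight".
"chain courier" → head "courier", modifier "chain".
Assembled: [[wool box] [eel [twilight [chain courier]]]].

[[wool box] [eel [twilight [chain courier]]]]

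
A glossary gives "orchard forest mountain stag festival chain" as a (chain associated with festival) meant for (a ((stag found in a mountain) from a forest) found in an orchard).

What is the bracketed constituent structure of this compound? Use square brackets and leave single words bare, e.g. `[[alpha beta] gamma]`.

Overall it is a kind of chain (specifically "festival chain"); the modifier is "orchard forest mountain stag".
"orchard forest mountain stag" → head "stag" (specifically "forest mountain stag"), modifier "orchard".
"forest mountain stag" → head "stag" (specifically "mountain stag"), modifier "forest".
"mountain stag" → head "stag", modifier "mountain".
"festival chain" → head "chain", modifier "festival".
Putting it together: [[orchard [forest [mountain stag]]] [festival chain]].

[[orchard [forest [mountain stag]]] [festival chain]]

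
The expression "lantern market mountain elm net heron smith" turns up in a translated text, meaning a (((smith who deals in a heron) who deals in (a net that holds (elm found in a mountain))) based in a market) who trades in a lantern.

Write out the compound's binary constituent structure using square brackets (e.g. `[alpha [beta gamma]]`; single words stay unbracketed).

[lantern [market [[[mountain elm] net] [heron smith]]]]

Whole compound: head "smith" (specifically "market mountain elm net heron smith"), modifier "lantern".
Within "market mountain elm net heron smith", the head is "smith" (specifically "mountain elm net heron smith") and the modifier is "market".
Within "mountain elm net heron smith", the head is "smith" (specifically "heron smith") and the modifier is "mountain elm net".
Within "mountain elm net", the head is "net" and the modifier is "mountain elm".
Within "mountain elm", the head is "elm" and the modifier is "mountain".
Within "heron smith", the head is "smith" and the modifier is "heron".
So the structure is [lantern [market [[[mountain elm] net] [heron smith]]]].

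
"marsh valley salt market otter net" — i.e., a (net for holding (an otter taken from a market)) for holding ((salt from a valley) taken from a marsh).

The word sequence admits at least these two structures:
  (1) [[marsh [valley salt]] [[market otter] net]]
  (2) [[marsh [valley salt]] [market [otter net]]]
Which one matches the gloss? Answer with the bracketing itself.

The paraphrase's head is the "net" part ("market otter net"); its modifier is "marsh valley salt".
That top-level split, carried through the inner groups, gives [[marsh [valley salt]] [[market otter] net]].

[[marsh [valley salt]] [[market otter] net]]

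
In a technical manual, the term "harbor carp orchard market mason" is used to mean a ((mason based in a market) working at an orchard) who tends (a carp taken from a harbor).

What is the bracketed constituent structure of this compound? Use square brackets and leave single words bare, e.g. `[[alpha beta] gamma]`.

The outermost head in the paraphrase is "mason" (specifically "orchard market mason"), modified by "harbor carp".
Inside "harbor carp": head "carp", modifier "harbor".
Inside "orchard market mason": head "mason" (specifically "market mason"), modifier "orchard".
Inside "market mason": head "mason", modifier "market".
Assembled: [[harbor carp] [orchard [market mason]]].

[[harbor carp] [orchard [market mason]]]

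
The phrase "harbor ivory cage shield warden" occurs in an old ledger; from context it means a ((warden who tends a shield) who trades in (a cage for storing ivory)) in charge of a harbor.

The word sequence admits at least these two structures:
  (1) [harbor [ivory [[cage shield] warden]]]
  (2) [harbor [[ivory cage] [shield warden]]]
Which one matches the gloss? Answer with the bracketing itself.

The paraphrase's head is the "warden" part ("ivory cage shield warden"); its modifier is "harbor".
That top-level split, carried through the inner groups, gives [harbor [[ivory cage] [shield warden]]].

[harbor [[ivory cage] [shield warden]]]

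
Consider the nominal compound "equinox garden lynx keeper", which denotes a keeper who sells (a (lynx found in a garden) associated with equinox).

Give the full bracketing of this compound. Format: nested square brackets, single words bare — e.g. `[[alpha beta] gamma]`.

[[equinox [garden lynx]] keeper]

Overall it is a kind of keeper; the modifier is "equinox garden lynx".
Inside "equinox garden lynx": head "lynx" (specifically "garden lynx"), modifier "equinox".
Inside "garden lynx": head "lynx", modifier "garden".
So the structure is [[equinox [garden lynx]] keeper].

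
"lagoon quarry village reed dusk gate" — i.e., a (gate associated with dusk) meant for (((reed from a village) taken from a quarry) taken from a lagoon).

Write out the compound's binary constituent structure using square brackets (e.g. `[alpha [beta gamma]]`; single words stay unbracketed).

[[lagoon [quarry [village reed]]] [dusk gate]]

Overall it is a kind of gate (specifically "dusk gate"); the modifier is "lagoon quarry village reed".
Inside "lagoon quarry village reed": head "reed" (specifically "quarry village reed"), modifier "lagoon".
Inside "quarry village reed": head "reed" (specifically "village reed"), modifier "quarry".
Inside "village reed": head "reed", modifier "village".
Inside "dusk gate": head "gate", modifier "dusk".
Assembled: [[lagoon [quarry [village reed]]] [dusk gate]].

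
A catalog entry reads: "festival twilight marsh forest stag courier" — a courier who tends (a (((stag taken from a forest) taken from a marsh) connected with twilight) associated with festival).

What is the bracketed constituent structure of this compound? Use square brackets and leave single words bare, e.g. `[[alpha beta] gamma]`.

The outermost head in the paraphrase is "courier", modified by "festival twilight marsh forest stag".
"festival twilight marsh forest stag" → head "stag" (specifically "twilight marsh forest stag"), modifier "festival".
"twilight marsh forest stag" → head "stag" (specifically "marsh forest stag"), modifier "twilight".
"marsh forest stag" → head "stag" (specifically "forest stag"), modifier "marsh".
"forest stag" → head "stag", modifier "forest".
Assembled: [[festival [twilight [marsh [forest stag]]]] courier].

[[festival [twilight [marsh [forest stag]]]] courier]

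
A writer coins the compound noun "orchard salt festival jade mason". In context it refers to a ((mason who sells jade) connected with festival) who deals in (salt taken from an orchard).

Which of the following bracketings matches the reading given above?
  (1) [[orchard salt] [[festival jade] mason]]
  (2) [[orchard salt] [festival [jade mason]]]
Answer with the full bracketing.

The paraphrase's head is the "mason" part ("festival jade mason"); its modifier is "orchard salt".
That top-level split, carried through the inner groups, gives [[orchard salt] [festival [jade mason]]].

[[orchard salt] [festival [jade mason]]]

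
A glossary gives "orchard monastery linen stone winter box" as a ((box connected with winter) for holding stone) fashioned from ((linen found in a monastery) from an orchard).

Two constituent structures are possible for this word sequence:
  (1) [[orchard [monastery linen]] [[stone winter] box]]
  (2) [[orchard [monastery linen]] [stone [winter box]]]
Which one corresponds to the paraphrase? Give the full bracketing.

The paraphrase's head is the "box" part ("stone winter box"); its modifier is "orchard monastery linen".
That top-level split, carried through the inner groups, gives [[orchard [monastery linen]] [stone [winter box]]].

[[orchard [monastery linen]] [stone [winter box]]]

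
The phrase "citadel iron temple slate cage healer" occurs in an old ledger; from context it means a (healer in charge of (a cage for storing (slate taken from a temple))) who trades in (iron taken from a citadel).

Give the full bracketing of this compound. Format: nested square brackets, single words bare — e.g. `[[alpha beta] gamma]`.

Whole compound: head "healer" (specifically "temple slate cage healer"), modifier "citadel iron".
Inside "citadel iron": head "iron", modifier "citadel".
Inside "temple slate cage healer": head "healer", modifier "temple slate cage".
Inside "temple slate cage": head "cage", modifier "temple slate".
Inside "temple slate": head "slate", modifier "temple".
Putting it together: [[citadel iron] [[[temple slate] cage] healer]].

[[citadel iron] [[[temple slate] cage] healer]]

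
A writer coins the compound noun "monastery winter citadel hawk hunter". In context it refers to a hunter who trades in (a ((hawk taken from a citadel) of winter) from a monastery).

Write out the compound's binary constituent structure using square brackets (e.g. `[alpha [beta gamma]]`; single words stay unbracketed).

[[monastery [winter [citadel hawk]]] hunter]

The outermost head in the paraphrase is "hunter", modified by "monastery winter citadel hawk".
Inside "monastery winter citadel hawk": head "hawk" (specifically "winter citadel hawk"), modifier "monastery".
Inside "winter citadel hawk": head "hawk" (specifically "citadel hawk"), modifier "winter".
Inside "citadel hawk": head "hawk", modifier "citadel".
Assembled: [[monastery [winter [citadel hawk]]] hunter].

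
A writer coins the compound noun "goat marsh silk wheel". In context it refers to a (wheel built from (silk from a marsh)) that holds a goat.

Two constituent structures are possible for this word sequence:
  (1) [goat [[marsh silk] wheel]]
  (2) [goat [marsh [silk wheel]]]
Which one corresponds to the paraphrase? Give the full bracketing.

The paraphrase's head is the "wheel" part ("marsh silk wheel"); its modifier is "goat".
That top-level split, carried through the inner groups, gives [goat [[marsh silk] wheel]].

[goat [[marsh silk] wheel]]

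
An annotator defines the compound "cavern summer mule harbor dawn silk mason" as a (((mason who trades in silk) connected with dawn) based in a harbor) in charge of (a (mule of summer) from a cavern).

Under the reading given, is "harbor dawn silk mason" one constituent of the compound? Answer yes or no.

The paraphrase groups the words so that "harbor dawn silk mason" is one unit: it corresponds to a single parenthesized sub-phrase.
The full structure is [[cavern [summer mule]] [harbor [dawn [silk mason]]]], in which [harbor dawn silk mason] is a constituent.

yes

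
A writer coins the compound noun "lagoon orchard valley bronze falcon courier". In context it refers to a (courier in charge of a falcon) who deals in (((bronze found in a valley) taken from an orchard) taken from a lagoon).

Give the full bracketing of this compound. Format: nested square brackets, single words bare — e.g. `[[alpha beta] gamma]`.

At the top level: head "courier" (specifically "falcon courier"); modifier "lagoon orchard valley bronze".
Inside "lagoon orchard valley bronze": head "bronze" (specifically "orchard valley bronze"), modifier "lagoon".
Inside "orchard valley bronze": head "bronze" (specifically "valley bronze"), modifier "orchard".
Inside "valley bronze": head "bronze", modifier "valley".
Inside "falcon courier": head "courier", modifier "falcon".
So the structure is [[lagoon [orchard [valley bronze]]] [falcon courier]].

[[lagoon [orchard [valley bronze]]] [falcon courier]]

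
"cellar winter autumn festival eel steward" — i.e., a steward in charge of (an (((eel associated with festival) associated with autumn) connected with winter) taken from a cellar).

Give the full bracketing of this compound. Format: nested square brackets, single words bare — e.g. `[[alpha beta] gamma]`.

Overall it is a kind of steward; the modifier is "cellar winter autumn festival eel".
"cellar winter autumn festival eel" → head "eel" (specifically "winter autumn festival eel"), modifier "cellar".
"winter autumn festival eel" → head "eel" (specifically "autumn festival eel"), modifier "winter".
"autumn festival eel" → head "eel" (specifically "festival eel"), modifier "autumn".
"festival eel" → head "eel", modifier "festival".
Assembled: [[cellar [winter [autumn [festival eel]]]] steward].

[[cellar [winter [autumn [festival eel]]]] steward]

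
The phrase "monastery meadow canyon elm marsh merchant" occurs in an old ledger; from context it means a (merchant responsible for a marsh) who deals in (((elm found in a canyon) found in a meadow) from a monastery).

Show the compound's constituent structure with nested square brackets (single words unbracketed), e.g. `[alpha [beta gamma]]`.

The outermost head in the paraphrase is "merchant" (specifically "marsh merchant"), modified by "monastery meadow canyon elm".
"monastery meadow canyon elm" → head "elm" (specifically "meadow canyon elm"), modifier "monastery".
"meadow canyon elm" → head "elm" (specifically "canyon elm"), modifier "meadow".
"canyon elm" → head "elm", modifier "canyon".
"marsh merchant" → head "merchant", modifier "marsh".
Assembled: [[monastery [meadow [canyon elm]]] [marsh merchant]].

[[monastery [meadow [canyon elm]]] [marsh merchant]]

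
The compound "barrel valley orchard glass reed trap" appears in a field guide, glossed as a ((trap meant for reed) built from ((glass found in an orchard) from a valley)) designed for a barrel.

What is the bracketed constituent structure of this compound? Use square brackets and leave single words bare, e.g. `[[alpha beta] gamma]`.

Overall it is a kind of trap (specifically "valley orchard glass reed trap"); the modifier is "barrel".
Inside "valley orchard glass reed trap": head "trap" (specifically "reed trap"), modifier "valley orchard glass".
Inside "valley orchard glass": head "glass" (specifically "orchard glass"), modifier "valley".
Inside "orchard glass": head "glass", modifier "orchard".
Inside "reed trap": head "trap", modifier "reed".
So the structure is [barrel [[valley [orchard glass]] [reed trap]]].

[barrel [[valley [orchard glass]] [reed trap]]]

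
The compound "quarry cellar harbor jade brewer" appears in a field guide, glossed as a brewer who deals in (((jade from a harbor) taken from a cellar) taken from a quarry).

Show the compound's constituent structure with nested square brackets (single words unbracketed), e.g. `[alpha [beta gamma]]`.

[[quarry [cellar [harbor jade]]] brewer]

Whole compound: head "brewer", modifier "quarry cellar harbor jade".
"quarry cellar harbor jade" → head "jade" (specifically "cellar harbor jade"), modifier "quarry".
"cellar harbor jade" → head "jade" (specifically "harbor jade"), modifier "cellar".
"harbor jade" → head "jade", modifier "harbor".
Assembled: [[quarry [cellar [harbor jade]]] brewer].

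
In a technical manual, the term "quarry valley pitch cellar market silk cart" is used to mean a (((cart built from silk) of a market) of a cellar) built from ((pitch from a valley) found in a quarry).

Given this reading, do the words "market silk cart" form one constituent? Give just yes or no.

yes

The paraphrase groups the words so that "market silk cart" is one unit: it corresponds to a single parenthesized sub-phrase.
The full structure is [[quarry [valley pitch]] [cellar [market [silk cart]]]], in which [market silk cart] is a constituent.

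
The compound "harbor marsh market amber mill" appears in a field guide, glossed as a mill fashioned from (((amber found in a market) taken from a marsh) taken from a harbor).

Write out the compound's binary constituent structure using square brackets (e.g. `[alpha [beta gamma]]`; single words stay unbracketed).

Overall it is a kind of mill; the modifier is "harbor marsh market amber".
"harbor marsh market amber" → head "amber" (specifically "marsh market amber"), modifier "harbor".
"marsh market amber" → head "amber" (specifically "market amber"), modifier "marsh".
"market amber" → head "amber", modifier "market".
So the structure is [[harbor [marsh [market amber]]] mill].

[[harbor [marsh [market amber]]] mill]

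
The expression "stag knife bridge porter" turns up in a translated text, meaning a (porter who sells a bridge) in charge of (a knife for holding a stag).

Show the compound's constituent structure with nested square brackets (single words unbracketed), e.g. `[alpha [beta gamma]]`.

[[stag knife] [bridge porter]]

Whole compound: head "porter" (specifically "bridge porter"), modifier "stag knife".
"stag knife" → head "knife", modifier "stag".
"bridge porter" → head "porter", modifier "bridge".
Putting it together: [[stag knife] [bridge porter]].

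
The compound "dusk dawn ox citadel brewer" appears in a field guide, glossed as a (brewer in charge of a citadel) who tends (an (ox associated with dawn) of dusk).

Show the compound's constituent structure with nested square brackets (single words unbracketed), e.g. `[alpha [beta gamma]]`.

[[dusk [dawn ox]] [citadel brewer]]

Whole compound: head "brewer" (specifically "citadel brewer"), modifier "dusk dawn ox".
Within "dusk dawn ox", the head is "ox" (specifically "dawn ox") and the modifier is "dusk".
Within "dawn ox", the head is "ox" and the modifier is "dawn".
Within "citadel brewer", the head is "brewer" and the modifier is "citadel".
Putting it together: [[dusk [dawn ox]] [citadel brewer]].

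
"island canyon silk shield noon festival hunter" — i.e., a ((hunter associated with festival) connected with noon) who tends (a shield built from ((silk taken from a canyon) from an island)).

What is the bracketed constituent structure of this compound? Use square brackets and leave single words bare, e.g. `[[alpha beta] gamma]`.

At the top level: head "hunter" (specifically "noon festival hunter"); modifier "island canyon silk shield".
Inside "island canyon silk shield": head "shield", modifier "island canyon silk".
Inside "island canyon silk": head "silk" (specifically "canyon silk"), modifier "island".
Inside "canyon silk": head "silk", modifier "canyon".
Inside "noon festival hunter": head "hunter" (specifically "festival hunter"), modifier "noon".
Inside "festival hunter": head "hunter", modifier "festival".
So the structure is [[[island [canyon silk]] shield] [noon [festival hunter]]].

[[[island [canyon silk]] shield] [noon [festival hunter]]]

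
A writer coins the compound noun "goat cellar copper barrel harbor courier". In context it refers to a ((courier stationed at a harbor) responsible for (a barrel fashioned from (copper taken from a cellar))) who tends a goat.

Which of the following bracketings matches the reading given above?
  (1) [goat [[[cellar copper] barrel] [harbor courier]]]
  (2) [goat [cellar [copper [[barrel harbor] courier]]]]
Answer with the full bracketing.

The paraphrase's head is the "courier" part ("cellar copper barrel harbor courier"); its modifier is "goat".
That top-level split, carried through the inner groups, gives [goat [[[cellar copper] barrel] [harbor courier]]].

[goat [[[cellar copper] barrel] [harbor courier]]]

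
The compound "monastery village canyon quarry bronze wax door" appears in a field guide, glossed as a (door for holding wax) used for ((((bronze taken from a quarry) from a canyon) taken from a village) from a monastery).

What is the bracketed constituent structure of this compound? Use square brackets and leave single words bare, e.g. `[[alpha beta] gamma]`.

Whole compound: head "door" (specifically "wax door"), modifier "monastery village canyon quarry bronze".
Inside "monastery village canyon quarry bronze": head "bronze" (specifically "village canyon quarry bronze"), modifier "monastery".
Inside "village canyon quarry bronze": head "bronze" (specifically "canyon quarry bronze"), modifier "village".
Inside "canyon quarry bronze": head "bronze" (specifically "quarry bronze"), modifier "canyon".
Inside "quarry bronze": head "bronze", modifier "quarry".
Inside "wax door": head "door", modifier "wax".
Assembled: [[monastery [village [canyon [quarry bronze]]]] [wax door]].

[[monastery [village [canyon [quarry bronze]]]] [wax door]]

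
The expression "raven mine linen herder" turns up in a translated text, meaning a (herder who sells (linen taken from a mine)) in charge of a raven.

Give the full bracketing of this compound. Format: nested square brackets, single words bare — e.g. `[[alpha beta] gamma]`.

[raven [[mine linen] herder]]

Whole compound: head "herder" (specifically "mine linen herder"), modifier "raven".
"mine linen herder" → head "herder", modifier "mine linen".
"mine linen" → head "linen", modifier "mine".
So the structure is [raven [[mine linen] herder]].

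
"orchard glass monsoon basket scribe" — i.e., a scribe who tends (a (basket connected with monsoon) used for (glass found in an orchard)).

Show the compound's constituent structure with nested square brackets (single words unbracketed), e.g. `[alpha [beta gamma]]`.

The outermost head in the paraphrase is "scribe", modified by "orchard glass monsoon basket".
Within "orchard glass monsoon basket", the head is "basket" (specifically "monsoon basket") and the modifier is "orchard glass".
Within "orchard glass", the head is "glass" and the modifier is "orchard".
Within "monsoon basket", the head is "basket" and the modifier is "monsoon".
Assembled: [[[orchard glass] [monsoon basket]] scribe].

[[[orchard glass] [monsoon basket]] scribe]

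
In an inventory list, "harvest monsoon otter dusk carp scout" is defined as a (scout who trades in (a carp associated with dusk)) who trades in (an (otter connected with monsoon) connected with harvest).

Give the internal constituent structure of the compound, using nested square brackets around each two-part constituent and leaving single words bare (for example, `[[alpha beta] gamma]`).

Overall it is a kind of scout (specifically "dusk carp scout"); the modifier is "harvest monsoon otter".
Inside "harvest monsoon otter": head "otter" (specifically "monsoon otter"), modifier "harvest".
Inside "monsoon otter": head "otter", modifier "monsoon".
Inside "dusk carp scout": head "scout", modifier "dusk carp".
Inside "dusk carp": head "carp", modifier "dusk".
Assembled: [[harvest [monsoon otter]] [[dusk carp] scout]].

[[harvest [monsoon otter]] [[dusk carp] scout]]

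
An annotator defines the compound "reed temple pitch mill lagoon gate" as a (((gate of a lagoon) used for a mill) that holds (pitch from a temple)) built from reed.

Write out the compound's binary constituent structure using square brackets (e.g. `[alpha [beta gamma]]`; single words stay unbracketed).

Whole compound: head "gate" (specifically "temple pitch mill lagoon gate"), modifier "reed".
Within "temple pitch mill lagoon gate", the head is "gate" (specifically "mill lagoon gate") and the modifier is "temple pitch".
Within "temple pitch", the head is "pitch" and the modifier is "temple".
Within "mill lagoon gate", the head is "gate" (specifically "lagoon gate") and the modifier is "mill".
Within "lagoon gate", the head is "gate" and the modifier is "lagoon".
So the structure is [reed [[temple pitch] [mill [lagoon gate]]]].

[reed [[temple pitch] [mill [lagoon gate]]]]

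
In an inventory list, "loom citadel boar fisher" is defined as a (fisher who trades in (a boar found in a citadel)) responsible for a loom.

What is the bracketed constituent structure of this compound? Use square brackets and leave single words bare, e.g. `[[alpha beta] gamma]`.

Whole compound: head "fisher" (specifically "citadel boar fisher"), modifier "loom".
Within "citadel boar fisher", the head is "fisher" and the modifier is "citadel boar".
Within "citadel boar", the head is "boar" and the modifier is "citadel".
Assembled: [loom [[citadel boar] fisher]].

[loom [[citadel boar] fisher]]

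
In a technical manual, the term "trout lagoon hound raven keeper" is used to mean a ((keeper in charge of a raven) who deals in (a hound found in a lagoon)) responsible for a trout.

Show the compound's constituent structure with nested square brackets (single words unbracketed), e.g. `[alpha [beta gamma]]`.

[trout [[lagoon hound] [raven keeper]]]

Overall it is a kind of keeper (specifically "lagoon hound raven keeper"); the modifier is "trout".
"lagoon hound raven keeper" → head "keeper" (specifically "raven keeper"), modifier "lagoon hound".
"lagoon hound" → head "hound", modifier "lagoon".
"raven keeper" → head "keeper", modifier "raven".
Assembled: [trout [[lagoon hound] [raven keeper]]].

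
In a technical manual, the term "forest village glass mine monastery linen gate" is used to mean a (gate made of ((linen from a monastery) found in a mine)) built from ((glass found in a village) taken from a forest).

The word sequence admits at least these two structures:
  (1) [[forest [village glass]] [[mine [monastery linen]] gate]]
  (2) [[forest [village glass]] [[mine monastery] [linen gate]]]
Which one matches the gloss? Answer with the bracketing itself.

The paraphrase's head is the "gate" part ("mine monastery linen gate"); its modifier is "forest village glass".
That top-level split, carried through the inner groups, gives [[forest [village glass]] [[mine [monastery linen]] gate]].

[[forest [village glass]] [[mine [monastery linen]] gate]]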